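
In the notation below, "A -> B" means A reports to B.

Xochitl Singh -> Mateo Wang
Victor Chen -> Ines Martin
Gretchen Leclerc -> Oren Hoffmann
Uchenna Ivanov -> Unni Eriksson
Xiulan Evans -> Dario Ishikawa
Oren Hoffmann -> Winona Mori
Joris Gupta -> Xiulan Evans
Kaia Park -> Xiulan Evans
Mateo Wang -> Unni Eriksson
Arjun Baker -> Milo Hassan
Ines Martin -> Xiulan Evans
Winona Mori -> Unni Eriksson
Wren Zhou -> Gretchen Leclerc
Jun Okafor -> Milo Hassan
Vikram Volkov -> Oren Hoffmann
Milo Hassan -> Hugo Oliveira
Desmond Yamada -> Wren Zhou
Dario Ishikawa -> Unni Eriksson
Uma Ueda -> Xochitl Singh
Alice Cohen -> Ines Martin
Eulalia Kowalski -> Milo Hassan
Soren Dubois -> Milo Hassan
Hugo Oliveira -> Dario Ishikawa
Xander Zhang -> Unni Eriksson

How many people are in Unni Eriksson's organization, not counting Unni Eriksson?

24

Unni Eriksson directly manages Dario Ishikawa, Winona Mori, Mateo Wang, Xander Zhang, Uchenna Ivanov. Under Dario Ishikawa: Hugo Oliveira, Milo Hassan, Eulalia Kowalski, Arjun Baker, Soren Dubois, Jun Okafor, Xiulan Evans, Kaia Park, Joris Gupta, Ines Martin, Victor Chen, Alice Cohen (12). Under Winona Mori: Oren Hoffmann, Vikram Volkov, Gretchen Leclerc, Wren Zhou, Desmond Yamada (5). Under Mateo Wang: Xochitl Singh, Uma Ueda (2). Xander Zhang has no reports. Uchenna Ivanov has no reports. So Unni Eriksson's organization is 5 direct reports plus everyone under them: 13 + 6 + 3 + 1 + 1 = 24.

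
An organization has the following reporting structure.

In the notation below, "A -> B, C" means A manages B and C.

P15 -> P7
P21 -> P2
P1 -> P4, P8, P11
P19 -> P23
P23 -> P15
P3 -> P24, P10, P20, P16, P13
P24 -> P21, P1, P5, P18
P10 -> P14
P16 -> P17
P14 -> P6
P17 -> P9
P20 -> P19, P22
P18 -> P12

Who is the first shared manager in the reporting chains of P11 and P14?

P11's chain of managers is P1, P24, P3. P14's chain of managers is P10, P3. The first manager that appears in both chains is P3.

P3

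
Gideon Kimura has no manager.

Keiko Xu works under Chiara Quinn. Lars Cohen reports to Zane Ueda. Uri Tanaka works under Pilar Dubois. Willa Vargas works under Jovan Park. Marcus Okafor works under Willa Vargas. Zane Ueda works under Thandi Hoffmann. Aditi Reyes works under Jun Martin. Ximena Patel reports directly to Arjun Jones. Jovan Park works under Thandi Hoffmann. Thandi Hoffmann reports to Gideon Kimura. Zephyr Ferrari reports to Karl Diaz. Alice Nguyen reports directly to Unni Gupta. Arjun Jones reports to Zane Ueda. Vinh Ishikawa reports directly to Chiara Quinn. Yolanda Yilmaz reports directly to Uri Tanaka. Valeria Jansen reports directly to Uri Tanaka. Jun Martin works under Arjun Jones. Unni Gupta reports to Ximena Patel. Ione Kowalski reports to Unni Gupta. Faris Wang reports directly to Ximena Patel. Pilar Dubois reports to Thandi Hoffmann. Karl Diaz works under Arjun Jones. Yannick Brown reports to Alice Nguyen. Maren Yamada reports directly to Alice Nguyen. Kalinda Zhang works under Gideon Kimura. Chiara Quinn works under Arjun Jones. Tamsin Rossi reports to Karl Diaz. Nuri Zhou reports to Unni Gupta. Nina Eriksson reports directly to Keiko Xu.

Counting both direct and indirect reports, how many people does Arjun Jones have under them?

17

Arjun Jones directly manages Ximena Patel, Chiara Quinn, Karl Diaz, Jun Martin. Under Ximena Patel: Faris Wang, Unni Gupta, Nuri Zhou, Ione Kowalski, Alice Nguyen, Maren Yamada, Yannick Brown (7). Under Chiara Quinn: Vinh Ishikawa, Keiko Xu, Nina Eriksson (3). Under Karl Diaz: Zephyr Ferrari, Tamsin Rossi (2). Under Jun Martin: Aditi Reyes (1). So Arjun Jones's organization is 4 direct reports plus everyone under them: 8 + 4 + 3 + 2 = 17.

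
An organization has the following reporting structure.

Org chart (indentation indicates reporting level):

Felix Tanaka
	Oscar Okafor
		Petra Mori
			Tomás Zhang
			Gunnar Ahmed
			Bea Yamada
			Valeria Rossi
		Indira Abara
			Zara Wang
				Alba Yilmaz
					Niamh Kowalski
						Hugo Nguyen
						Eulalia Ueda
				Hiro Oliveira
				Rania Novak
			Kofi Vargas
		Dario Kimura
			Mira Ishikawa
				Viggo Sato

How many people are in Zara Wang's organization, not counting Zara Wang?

Zara Wang directly manages Alba Yilmaz, Hiro Oliveira, Rania Novak. Under Alba Yilmaz: Niamh Kowalski, Eulalia Ueda, Hugo Nguyen (3). Hiro Oliveira has no reports. Rania Novak has no reports. So Zara Wang's organization is 3 direct reports plus everyone under them: 4 + 1 + 1 = 6.

6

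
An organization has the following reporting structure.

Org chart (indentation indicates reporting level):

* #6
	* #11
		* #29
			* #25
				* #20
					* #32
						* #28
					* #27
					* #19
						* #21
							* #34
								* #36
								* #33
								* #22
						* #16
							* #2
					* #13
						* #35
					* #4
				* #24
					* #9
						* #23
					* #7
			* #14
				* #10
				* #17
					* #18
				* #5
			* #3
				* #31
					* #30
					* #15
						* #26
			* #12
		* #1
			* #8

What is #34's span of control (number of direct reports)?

#34 directly manages #36, #33, #22. That is 3 direct reports.

3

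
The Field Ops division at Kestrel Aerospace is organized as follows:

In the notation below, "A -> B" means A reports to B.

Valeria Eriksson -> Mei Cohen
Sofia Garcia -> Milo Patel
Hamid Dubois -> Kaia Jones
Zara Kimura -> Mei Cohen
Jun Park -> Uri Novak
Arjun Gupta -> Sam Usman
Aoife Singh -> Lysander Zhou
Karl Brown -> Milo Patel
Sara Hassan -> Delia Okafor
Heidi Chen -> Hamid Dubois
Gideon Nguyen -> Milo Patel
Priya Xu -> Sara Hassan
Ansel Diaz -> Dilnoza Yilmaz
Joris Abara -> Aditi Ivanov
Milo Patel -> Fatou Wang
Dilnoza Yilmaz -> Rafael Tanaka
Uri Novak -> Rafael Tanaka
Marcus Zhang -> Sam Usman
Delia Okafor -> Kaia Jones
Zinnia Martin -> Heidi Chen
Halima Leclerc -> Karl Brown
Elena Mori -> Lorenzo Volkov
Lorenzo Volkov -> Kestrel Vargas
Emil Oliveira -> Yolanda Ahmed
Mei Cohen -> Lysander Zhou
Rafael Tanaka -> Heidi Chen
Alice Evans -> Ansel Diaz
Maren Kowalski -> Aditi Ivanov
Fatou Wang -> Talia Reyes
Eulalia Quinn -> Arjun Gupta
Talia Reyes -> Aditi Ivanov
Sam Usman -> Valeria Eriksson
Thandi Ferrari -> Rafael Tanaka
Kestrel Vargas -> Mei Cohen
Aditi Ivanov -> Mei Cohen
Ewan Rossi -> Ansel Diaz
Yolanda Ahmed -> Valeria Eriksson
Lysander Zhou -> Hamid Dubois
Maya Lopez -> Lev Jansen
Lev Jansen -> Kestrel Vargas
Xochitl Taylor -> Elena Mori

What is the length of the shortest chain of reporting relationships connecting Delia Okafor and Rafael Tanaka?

4

Delia Okafor is 1 level below Kaia Jones, and Rafael Tanaka is 3 levels below Kaia Jones (their lowest common manager). The shortest path runs up from Delia Okafor to Kaia Jones and back down to Rafael Tanaka: 1 + 3 = 4 links.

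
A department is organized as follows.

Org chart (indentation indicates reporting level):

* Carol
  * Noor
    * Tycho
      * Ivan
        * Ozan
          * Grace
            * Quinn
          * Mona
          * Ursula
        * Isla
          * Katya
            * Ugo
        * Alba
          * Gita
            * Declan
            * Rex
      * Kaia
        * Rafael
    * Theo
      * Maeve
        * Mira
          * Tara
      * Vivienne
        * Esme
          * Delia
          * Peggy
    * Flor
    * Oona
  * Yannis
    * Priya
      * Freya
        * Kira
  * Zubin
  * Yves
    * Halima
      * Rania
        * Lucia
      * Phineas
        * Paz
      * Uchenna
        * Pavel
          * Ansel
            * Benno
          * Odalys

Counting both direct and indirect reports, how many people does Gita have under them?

2

Gita directly manages Declan, Rex. Declan has no reports. Rex has no reports. So Gita's organization is 2 direct reports plus everyone under them: 1 + 1 = 2.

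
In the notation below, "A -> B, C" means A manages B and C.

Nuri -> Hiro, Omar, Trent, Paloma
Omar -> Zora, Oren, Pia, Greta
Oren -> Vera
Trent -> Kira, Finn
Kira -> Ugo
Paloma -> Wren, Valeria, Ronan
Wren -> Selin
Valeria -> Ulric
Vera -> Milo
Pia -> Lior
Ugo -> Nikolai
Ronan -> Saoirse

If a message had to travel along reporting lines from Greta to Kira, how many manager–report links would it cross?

4

Greta is 2 levels below Nuri, and Kira is 2 levels below Nuri (their lowest common manager). The shortest path runs up from Greta to Nuri and back down to Kira: 2 + 2 = 4 links.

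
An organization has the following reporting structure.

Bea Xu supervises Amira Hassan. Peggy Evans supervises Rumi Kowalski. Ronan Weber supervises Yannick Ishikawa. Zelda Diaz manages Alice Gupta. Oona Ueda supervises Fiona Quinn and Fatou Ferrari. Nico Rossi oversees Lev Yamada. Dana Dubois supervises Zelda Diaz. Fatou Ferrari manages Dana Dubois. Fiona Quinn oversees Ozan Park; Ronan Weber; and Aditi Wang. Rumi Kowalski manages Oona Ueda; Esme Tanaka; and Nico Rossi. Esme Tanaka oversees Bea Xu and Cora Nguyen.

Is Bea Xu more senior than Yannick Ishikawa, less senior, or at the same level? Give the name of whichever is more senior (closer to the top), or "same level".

Bea Xu is 3 levels below Peggy Evans; Yannick Ishikawa is 5. Bea Xu is higher.

Bea Xu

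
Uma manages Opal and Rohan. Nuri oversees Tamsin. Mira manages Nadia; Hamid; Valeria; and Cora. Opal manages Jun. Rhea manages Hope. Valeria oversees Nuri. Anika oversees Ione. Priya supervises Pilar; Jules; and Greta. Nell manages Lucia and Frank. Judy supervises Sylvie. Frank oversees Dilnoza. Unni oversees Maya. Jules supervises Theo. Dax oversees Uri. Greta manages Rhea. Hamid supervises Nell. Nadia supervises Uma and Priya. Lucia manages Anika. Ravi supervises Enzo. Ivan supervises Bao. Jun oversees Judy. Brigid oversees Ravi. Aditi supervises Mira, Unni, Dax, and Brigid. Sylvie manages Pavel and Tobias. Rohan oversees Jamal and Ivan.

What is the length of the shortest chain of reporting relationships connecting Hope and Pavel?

10

Hope is 4 levels below Nadia, and Pavel is 6 levels below Nadia (their lowest common manager). The shortest path runs up from Hope to Nadia and back down to Pavel: 4 + 6 = 10 links.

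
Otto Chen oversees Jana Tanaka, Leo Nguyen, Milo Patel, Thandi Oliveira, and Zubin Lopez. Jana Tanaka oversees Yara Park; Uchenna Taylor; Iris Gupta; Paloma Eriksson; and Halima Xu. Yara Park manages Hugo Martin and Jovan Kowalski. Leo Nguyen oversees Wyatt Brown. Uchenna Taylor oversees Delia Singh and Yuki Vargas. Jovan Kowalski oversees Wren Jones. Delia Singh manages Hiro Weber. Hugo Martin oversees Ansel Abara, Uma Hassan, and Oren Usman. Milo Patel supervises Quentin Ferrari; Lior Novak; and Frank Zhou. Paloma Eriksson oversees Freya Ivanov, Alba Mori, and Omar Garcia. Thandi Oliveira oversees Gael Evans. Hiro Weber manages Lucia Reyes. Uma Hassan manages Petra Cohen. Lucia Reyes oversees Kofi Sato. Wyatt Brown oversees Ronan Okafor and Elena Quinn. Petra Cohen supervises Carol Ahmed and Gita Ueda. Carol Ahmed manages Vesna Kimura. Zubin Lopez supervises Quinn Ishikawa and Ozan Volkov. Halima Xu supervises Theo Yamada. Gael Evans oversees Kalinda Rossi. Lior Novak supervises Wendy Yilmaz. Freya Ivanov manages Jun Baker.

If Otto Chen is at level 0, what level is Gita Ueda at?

Chain from Gita Ueda up to Otto Chen: Gita Ueda → Petra Cohen → Uma Hassan → Hugo Martin → Yara Park → Jana Tanaka → Otto Chen. That is 6 steps up, so Gita Ueda is 6 levels below Otto Chen.

6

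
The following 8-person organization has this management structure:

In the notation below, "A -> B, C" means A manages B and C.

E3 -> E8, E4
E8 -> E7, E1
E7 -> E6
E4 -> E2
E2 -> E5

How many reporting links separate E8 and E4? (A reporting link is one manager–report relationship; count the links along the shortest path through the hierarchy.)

E8 is 1 level below E3, and E4 is 1 level below E3 (their lowest common manager). The shortest path runs up from E8 to E3 and back down to E4: 1 + 1 = 2 links.

2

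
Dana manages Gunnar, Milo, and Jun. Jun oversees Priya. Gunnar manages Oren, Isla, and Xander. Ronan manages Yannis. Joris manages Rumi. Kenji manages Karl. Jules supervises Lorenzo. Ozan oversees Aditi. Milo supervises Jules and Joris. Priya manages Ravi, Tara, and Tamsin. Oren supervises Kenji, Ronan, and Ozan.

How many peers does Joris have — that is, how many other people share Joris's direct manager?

Joris reports to Milo. Milo's other direct reports are Jules — 1 peer.

1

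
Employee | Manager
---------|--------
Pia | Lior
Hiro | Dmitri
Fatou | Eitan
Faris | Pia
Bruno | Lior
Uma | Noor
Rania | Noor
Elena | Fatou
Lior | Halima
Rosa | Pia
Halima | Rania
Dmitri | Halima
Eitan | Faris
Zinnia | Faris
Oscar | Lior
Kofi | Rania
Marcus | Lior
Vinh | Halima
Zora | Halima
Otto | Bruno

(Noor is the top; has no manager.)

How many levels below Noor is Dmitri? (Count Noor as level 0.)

3

Chain from Dmitri up to Noor: Dmitri → Halima → Rania → Noor. That is 3 steps up, so Dmitri is 3 levels below Noor.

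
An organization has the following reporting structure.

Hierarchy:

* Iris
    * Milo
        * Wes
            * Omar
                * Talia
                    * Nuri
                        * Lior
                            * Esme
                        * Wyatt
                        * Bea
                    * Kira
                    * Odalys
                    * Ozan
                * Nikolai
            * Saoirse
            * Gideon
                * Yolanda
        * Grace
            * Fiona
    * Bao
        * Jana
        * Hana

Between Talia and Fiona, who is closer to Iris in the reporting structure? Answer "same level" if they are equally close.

Talia is 4 levels below Iris; Fiona is 3. Fiona is higher.

Fiona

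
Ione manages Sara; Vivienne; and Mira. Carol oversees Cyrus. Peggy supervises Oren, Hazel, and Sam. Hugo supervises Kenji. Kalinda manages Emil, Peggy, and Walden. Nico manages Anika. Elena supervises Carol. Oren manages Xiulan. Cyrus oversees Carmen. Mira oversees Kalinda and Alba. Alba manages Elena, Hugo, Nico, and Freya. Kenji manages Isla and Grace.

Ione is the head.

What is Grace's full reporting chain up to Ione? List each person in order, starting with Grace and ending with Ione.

Grace reports to Kenji. Kenji reports to Hugo. Hugo reports to Alba. Alba reports to Mira. Mira reports to Ione. Ione is at the top.

Grace -> Kenji -> Hugo -> Alba -> Mira -> Ione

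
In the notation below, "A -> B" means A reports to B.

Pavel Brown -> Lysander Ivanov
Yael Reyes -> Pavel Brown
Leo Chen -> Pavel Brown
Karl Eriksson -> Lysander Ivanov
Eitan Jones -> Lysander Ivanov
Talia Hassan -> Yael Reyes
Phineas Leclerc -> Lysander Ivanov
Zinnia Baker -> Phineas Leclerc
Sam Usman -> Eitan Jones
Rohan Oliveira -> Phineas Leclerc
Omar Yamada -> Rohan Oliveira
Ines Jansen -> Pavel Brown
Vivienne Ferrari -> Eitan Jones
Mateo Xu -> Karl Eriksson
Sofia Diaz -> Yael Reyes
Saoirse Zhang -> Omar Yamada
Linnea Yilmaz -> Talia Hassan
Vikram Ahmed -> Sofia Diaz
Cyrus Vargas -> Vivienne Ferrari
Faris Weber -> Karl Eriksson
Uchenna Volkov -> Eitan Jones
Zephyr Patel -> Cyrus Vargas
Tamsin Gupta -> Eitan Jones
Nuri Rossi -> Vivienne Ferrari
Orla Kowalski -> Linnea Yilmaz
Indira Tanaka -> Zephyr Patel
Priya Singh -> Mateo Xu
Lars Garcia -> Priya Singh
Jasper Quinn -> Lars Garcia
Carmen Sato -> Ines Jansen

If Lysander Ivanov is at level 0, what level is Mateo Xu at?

Chain from Mateo Xu up to Lysander Ivanov: Mateo Xu → Karl Eriksson → Lysander Ivanov. That is 2 steps up, so Mateo Xu is 2 levels below Lysander Ivanov.

2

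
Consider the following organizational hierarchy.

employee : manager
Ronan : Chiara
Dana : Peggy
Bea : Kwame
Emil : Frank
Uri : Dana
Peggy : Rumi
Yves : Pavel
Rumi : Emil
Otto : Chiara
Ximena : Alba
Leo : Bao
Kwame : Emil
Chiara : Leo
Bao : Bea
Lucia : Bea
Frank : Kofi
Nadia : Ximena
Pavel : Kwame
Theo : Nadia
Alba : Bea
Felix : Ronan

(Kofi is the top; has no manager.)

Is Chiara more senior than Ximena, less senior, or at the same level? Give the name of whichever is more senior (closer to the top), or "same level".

Ximena

Chiara is 7 levels below Kofi; Ximena is 6. Ximena is higher.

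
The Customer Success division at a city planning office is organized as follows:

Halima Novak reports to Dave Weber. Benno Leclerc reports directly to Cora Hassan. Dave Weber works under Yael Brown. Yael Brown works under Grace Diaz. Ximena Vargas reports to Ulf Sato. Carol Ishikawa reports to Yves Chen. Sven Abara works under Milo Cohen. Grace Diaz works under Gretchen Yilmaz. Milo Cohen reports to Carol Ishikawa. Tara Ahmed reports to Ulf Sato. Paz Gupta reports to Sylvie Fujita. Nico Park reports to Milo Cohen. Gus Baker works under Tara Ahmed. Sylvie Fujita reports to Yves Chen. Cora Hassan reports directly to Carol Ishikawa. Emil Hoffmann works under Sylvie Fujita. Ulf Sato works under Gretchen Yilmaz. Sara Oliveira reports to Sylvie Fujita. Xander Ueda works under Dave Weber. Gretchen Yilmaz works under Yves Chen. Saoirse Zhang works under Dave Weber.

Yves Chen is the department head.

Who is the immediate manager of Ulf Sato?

Gretchen Yilmaz

Ulf Sato reports directly to Gretchen Yilmaz.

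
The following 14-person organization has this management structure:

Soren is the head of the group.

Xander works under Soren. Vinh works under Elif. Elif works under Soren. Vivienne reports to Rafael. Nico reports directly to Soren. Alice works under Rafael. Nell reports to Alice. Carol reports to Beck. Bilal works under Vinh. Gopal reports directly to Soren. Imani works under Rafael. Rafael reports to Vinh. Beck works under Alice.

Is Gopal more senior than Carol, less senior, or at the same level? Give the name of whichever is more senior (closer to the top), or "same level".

Gopal

Gopal is 1 level below Soren; Carol is 6. Gopal is higher.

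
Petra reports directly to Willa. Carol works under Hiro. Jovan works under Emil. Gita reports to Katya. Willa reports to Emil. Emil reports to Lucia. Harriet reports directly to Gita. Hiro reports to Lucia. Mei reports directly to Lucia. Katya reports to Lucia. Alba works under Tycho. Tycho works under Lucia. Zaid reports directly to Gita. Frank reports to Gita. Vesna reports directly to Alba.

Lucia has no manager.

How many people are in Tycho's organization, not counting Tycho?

Tycho directly manages Alba. Under Alba: Vesna (1). That's 2 in total.

2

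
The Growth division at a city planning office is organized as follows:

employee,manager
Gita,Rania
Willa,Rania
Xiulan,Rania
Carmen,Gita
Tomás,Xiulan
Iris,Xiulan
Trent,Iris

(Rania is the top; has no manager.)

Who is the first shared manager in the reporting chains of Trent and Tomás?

Trent's chain of managers is Iris, Xiulan, Rania. Tomás's chain of managers is Xiulan, Rania. The first manager that appears in both chains is Xiulan.

Xiulan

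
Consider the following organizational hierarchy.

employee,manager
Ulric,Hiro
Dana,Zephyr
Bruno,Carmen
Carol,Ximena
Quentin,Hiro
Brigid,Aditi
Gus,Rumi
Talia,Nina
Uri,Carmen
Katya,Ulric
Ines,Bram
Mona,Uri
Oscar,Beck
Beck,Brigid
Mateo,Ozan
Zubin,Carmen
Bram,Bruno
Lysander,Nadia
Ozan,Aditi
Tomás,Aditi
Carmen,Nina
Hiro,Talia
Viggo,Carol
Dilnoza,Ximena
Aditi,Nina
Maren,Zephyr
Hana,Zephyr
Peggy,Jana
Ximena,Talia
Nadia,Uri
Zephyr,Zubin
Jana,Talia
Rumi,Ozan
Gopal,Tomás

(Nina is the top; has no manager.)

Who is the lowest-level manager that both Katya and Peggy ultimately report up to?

Katya's chain of managers is Ulric, Hiro, Talia, Nina. Peggy's chain of managers is Jana, Talia, Nina. The first manager that appears in both chains is Talia.

Talia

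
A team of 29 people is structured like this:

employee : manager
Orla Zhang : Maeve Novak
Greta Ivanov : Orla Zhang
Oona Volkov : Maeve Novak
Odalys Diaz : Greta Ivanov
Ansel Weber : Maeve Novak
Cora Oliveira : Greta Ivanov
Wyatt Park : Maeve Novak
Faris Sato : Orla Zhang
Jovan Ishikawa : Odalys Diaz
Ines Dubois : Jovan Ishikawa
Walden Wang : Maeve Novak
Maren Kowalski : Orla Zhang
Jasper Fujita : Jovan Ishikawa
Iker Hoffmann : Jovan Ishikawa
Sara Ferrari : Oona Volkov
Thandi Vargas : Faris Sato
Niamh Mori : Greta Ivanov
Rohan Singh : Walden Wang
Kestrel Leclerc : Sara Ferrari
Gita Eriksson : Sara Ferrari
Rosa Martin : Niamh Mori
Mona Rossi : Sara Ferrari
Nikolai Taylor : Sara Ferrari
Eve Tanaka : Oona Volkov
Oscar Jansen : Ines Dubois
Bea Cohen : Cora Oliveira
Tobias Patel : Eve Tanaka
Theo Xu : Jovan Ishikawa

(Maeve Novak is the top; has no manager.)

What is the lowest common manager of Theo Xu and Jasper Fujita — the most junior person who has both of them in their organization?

Theo Xu's chain of managers is Jovan Ishikawa, Odalys Diaz, Greta Ivanov, Orla Zhang, Maeve Novak. Jasper Fujita's chain of managers is Jovan Ishikawa, Odalys Diaz, Greta Ivanov, Orla Zhang, Maeve Novak. The first manager that appears in both chains is Jovan Ishikawa.

Jovan Ishikawa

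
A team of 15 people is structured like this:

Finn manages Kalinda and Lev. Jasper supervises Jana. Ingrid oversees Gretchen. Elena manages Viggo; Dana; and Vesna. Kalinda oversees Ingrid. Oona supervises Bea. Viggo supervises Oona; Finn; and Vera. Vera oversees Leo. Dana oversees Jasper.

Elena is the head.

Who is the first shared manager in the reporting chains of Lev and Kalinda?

Lev's chain of managers is Finn, Viggo, Elena. Kalinda's chain of managers is Finn, Viggo, Elena. The first manager that appears in both chains is Finn.

Finn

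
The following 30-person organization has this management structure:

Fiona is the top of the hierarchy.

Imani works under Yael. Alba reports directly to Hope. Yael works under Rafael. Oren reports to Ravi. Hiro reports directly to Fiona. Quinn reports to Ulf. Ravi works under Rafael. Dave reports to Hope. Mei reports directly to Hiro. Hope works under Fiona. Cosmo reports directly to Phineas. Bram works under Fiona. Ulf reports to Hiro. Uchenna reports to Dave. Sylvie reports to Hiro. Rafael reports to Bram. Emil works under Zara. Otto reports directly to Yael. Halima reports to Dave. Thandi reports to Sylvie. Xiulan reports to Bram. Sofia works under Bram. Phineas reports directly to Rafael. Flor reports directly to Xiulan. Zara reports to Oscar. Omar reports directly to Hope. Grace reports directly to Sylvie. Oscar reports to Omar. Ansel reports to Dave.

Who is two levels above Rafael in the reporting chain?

Fiona

Rafael reports to Bram, and Bram reports to Fiona. So Rafael's skip-level manager is Fiona.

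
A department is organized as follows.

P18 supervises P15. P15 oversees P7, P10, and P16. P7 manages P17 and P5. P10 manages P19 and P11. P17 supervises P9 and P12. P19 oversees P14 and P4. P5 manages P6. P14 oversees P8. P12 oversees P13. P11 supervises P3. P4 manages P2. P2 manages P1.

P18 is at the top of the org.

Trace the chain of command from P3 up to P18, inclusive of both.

P3 -> P11 -> P10 -> P15 -> P18

P3 reports to P11. P11 reports to P10. P10 reports to P15. P15 reports to P18. P18 is at the top.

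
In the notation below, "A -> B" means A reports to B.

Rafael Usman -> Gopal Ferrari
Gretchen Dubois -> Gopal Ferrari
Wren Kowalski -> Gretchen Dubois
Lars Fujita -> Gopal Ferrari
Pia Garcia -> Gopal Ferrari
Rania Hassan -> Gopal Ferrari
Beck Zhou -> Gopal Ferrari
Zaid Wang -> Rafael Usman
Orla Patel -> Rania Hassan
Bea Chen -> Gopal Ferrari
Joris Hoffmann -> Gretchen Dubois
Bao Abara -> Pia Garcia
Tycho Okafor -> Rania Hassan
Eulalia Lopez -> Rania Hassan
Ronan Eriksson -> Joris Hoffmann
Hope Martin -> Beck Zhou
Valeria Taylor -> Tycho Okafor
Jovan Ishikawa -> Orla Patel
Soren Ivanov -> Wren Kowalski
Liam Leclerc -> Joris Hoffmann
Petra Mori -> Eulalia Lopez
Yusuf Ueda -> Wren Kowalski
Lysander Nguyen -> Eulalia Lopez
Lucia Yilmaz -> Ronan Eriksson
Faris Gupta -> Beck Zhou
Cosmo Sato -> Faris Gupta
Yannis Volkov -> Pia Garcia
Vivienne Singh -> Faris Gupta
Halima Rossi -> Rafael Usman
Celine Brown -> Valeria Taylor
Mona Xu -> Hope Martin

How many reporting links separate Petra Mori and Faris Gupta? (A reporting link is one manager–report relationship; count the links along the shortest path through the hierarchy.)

5

Petra Mori is 3 levels below Gopal Ferrari, and Faris Gupta is 2 levels below Gopal Ferrari (their lowest common manager). The shortest path runs up from Petra Mori to Gopal Ferrari and back down to Faris Gupta: 3 + 2 = 5 links.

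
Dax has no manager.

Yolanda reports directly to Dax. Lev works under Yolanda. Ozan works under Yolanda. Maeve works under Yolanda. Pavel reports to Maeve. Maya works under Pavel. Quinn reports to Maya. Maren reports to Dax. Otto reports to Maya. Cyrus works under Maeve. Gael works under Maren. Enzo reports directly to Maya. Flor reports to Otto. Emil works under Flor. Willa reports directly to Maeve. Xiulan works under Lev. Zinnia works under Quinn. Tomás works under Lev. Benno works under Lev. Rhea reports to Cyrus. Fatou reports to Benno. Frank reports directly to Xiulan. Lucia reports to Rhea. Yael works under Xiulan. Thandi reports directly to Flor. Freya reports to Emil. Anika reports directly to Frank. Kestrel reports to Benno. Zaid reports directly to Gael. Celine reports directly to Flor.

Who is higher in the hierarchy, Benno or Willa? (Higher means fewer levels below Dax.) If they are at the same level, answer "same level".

same level

Both Benno and Willa are 3 levels below Dax.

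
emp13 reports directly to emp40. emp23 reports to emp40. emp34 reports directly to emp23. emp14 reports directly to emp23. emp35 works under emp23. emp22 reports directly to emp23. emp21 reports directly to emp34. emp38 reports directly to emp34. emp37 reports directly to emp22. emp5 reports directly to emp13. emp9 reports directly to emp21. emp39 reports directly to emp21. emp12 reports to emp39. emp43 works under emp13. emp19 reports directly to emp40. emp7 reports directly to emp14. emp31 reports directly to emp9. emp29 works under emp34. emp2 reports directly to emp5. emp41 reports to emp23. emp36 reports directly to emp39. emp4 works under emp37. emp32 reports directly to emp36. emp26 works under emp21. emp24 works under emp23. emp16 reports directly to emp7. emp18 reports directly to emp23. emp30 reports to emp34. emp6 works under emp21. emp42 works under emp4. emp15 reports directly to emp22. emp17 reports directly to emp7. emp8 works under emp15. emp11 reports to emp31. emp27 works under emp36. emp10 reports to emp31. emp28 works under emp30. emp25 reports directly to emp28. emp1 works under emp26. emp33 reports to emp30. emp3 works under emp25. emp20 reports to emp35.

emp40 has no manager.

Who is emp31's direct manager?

emp9

emp31 reports directly to emp9.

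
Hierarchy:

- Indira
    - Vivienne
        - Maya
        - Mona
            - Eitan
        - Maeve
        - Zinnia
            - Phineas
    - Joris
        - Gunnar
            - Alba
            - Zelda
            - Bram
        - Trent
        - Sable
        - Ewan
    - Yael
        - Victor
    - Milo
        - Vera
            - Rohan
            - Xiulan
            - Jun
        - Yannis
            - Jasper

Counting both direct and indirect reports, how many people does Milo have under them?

Milo directly manages Vera, Yannis. Under Vera: Jun, Xiulan, Rohan (3). Under Yannis: Jasper (1). So Milo's organization is 2 direct reports plus everyone under them: 4 + 2 = 6.

6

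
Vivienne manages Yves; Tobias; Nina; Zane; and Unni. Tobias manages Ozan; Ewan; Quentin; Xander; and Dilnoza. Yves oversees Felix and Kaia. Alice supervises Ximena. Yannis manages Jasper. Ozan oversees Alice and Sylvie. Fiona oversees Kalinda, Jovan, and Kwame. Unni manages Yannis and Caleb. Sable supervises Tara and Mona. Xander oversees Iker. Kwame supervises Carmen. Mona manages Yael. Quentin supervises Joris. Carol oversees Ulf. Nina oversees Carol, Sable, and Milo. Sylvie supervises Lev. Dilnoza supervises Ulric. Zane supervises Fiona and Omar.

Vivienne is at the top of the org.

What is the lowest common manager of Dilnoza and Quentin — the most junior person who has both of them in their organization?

Dilnoza's chain of managers is Tobias, Vivienne. Quentin's chain of managers is Tobias, Vivienne. The first manager that appears in both chains is Tobias.

Tobias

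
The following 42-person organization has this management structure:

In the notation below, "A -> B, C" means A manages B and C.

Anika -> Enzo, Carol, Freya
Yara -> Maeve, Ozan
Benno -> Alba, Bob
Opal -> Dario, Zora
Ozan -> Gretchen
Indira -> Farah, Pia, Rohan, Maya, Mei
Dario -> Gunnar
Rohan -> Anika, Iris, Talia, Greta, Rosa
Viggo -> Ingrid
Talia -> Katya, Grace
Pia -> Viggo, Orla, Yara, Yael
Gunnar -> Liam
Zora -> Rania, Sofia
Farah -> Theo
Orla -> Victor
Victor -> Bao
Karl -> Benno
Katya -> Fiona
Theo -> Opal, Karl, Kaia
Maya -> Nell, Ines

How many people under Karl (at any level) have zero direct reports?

The people in Karl's organization with no one reporting to them are Bob, Alba. That is 2.

2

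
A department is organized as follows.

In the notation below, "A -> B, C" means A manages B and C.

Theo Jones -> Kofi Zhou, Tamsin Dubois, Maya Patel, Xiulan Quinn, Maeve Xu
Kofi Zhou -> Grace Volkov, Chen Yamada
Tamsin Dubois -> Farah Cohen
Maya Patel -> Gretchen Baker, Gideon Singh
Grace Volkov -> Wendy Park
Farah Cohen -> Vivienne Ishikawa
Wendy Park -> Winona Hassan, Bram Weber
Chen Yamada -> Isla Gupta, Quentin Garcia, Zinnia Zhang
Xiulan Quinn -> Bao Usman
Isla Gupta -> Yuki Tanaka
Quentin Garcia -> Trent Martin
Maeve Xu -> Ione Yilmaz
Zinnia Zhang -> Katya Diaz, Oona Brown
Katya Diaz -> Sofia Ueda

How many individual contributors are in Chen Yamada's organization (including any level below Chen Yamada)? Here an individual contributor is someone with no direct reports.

4

The people in Chen Yamada's organization with no one reporting to them are Oona Brown, Sofia Ueda, Trent Martin, Yuki Tanaka. That is 4.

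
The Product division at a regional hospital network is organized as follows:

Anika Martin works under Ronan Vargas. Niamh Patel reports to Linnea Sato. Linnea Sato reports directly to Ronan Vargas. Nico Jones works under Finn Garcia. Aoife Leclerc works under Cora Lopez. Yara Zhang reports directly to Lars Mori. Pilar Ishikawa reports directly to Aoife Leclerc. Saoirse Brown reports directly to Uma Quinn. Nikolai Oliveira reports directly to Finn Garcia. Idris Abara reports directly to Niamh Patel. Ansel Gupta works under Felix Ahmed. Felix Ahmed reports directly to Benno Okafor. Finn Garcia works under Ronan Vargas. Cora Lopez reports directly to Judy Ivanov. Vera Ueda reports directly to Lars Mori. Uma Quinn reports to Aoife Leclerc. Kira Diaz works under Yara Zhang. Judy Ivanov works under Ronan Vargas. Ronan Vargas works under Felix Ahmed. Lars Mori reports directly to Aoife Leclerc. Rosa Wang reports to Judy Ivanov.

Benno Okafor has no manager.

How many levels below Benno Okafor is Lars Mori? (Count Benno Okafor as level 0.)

Chain from Lars Mori up to Benno Okafor: Lars Mori → Aoife Leclerc → Cora Lopez → Judy Ivanov → Ronan Vargas → Felix Ahmed → Benno Okafor. That is 6 steps up, so Lars Mori is 6 levels below Benno Okafor.

6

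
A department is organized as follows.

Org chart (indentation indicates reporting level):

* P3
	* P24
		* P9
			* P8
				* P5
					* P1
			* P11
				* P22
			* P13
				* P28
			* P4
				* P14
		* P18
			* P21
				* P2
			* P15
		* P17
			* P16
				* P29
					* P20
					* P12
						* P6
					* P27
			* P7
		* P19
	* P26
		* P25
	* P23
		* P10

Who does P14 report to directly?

P4

P14 reports directly to P4.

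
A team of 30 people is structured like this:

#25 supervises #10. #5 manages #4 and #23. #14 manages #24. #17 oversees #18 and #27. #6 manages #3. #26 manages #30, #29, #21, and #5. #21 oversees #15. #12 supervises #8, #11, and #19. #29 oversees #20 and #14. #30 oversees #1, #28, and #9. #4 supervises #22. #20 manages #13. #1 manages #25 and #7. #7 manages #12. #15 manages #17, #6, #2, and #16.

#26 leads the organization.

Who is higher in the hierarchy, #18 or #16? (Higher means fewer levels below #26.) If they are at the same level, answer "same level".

#18 is 4 levels below #26; #16 is 3. #16 is higher.

#16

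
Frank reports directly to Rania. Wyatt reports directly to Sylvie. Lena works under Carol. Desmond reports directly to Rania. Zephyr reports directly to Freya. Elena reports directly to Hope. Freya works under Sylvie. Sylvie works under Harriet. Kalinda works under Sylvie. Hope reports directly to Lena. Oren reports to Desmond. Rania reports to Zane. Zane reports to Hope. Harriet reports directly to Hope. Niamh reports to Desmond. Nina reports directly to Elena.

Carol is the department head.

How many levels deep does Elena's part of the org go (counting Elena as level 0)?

The longest chain under Elena runs Elena → Nina, which is 1 level below Elena.

1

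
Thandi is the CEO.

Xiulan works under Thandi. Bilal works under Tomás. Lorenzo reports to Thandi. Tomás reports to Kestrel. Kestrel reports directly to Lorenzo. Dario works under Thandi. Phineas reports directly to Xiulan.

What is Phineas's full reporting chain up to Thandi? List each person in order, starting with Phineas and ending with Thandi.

Phineas reports to Xiulan. Xiulan reports to Thandi. Thandi is at the top.

Phineas -> Xiulan -> Thandi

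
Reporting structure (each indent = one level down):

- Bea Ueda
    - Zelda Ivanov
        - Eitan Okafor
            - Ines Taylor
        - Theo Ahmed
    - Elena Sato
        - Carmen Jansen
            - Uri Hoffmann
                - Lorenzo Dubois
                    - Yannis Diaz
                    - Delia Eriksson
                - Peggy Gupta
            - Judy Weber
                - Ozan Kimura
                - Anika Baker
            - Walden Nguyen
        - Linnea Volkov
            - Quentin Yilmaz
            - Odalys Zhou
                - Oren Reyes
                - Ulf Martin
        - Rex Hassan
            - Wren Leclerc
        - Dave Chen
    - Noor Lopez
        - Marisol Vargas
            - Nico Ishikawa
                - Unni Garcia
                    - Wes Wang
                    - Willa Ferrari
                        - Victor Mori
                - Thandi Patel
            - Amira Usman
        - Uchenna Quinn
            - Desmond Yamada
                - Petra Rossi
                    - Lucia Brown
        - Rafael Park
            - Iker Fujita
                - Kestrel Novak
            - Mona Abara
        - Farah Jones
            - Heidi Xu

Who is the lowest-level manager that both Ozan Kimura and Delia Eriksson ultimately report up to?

Ozan Kimura's chain of managers is Judy Weber, Carmen Jansen, Elena Sato, Bea Ueda. Delia Eriksson's chain of managers is Lorenzo Dubois, Uri Hoffmann, Carmen Jansen, Elena Sato, Bea Ueda. The first manager that appears in both chains is Carmen Jansen.

Carmen Jansen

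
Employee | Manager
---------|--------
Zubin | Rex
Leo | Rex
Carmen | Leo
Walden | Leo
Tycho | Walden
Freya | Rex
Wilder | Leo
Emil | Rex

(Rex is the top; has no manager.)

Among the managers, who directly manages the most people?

Direct-report counts: Rex has 4; Leo has 3; Walden has 1. The largest is 4, held by Rex.

Rex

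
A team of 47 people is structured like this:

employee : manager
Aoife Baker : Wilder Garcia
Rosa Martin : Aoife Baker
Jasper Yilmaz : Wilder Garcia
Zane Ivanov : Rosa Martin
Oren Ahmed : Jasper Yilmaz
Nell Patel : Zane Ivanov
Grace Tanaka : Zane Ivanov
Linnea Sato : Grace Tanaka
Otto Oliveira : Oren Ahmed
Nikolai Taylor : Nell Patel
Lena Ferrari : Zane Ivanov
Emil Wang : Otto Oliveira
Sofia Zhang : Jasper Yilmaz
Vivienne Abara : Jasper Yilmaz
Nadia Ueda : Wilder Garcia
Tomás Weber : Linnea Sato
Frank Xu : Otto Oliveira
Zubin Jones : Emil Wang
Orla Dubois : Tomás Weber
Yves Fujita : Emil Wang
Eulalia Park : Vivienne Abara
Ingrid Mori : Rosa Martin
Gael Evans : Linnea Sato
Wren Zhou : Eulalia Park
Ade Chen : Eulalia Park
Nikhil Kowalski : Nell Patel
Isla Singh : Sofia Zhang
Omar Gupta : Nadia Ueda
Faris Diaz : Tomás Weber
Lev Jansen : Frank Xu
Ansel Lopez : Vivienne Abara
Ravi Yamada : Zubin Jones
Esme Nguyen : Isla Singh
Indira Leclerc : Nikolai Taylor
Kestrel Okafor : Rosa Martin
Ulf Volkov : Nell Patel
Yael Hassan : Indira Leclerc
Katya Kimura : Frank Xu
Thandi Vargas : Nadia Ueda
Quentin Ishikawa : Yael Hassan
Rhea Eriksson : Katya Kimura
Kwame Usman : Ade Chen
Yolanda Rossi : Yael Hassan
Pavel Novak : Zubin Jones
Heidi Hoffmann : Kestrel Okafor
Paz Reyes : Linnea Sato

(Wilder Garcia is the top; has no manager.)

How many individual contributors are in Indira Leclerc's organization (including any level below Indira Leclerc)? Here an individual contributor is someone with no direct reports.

2

The people in Indira Leclerc's organization with no one reporting to them are Yolanda Rossi, Quentin Ishikawa. That is 2.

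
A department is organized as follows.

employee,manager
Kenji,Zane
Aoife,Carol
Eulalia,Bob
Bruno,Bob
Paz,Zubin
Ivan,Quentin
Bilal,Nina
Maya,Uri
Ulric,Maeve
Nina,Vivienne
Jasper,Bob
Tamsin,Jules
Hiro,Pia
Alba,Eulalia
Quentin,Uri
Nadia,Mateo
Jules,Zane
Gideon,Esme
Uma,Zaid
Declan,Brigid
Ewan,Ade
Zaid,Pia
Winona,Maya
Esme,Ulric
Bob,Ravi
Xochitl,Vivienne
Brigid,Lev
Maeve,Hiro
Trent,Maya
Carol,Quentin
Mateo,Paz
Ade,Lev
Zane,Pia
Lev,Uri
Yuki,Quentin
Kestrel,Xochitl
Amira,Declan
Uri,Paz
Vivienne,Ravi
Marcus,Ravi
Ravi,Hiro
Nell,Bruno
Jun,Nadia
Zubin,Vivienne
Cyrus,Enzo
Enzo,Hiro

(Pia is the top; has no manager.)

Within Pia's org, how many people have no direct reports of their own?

19

The people in Pia's organization with no one reporting to them are Uma, Kenji, Tamsin, Cyrus, Marcus, Nell, Alba, Jasper, Kestrel, Bilal, Jun, Trent, Winona, Ewan, Amira, Ivan, Aoife, Yuki, Gideon. That is 19.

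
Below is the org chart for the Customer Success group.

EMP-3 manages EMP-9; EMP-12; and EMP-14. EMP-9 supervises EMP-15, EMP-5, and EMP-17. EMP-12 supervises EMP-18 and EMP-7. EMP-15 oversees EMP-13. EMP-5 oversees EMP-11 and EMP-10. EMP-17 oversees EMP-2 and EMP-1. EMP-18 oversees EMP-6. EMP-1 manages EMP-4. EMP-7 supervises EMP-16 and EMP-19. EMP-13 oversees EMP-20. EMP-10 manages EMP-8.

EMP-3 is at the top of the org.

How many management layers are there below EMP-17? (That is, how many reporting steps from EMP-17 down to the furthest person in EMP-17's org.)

The longest chain under EMP-17 runs EMP-17 → EMP-1 → EMP-4, which is 2 levels below EMP-17.

2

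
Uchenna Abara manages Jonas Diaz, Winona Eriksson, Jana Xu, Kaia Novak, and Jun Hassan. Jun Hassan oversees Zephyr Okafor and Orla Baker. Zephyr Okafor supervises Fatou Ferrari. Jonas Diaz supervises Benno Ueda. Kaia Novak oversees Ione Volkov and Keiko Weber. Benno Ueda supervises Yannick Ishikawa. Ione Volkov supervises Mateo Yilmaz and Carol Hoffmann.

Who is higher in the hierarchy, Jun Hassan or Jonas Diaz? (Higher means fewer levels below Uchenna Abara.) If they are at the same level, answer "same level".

Both Jun Hassan and Jonas Diaz are 1 level below Uchenna Abara.

same level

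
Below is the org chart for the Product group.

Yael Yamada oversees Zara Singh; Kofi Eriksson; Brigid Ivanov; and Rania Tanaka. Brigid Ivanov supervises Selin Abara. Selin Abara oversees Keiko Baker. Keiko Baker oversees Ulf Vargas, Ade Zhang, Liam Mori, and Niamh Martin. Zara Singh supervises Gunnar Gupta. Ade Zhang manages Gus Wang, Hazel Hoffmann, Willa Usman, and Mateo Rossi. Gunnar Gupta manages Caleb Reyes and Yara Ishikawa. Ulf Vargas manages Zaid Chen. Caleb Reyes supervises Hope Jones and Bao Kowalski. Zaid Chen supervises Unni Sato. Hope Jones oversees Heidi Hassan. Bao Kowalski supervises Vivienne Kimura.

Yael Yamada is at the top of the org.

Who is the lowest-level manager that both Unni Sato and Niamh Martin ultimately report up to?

Unni Sato's chain of managers is Zaid Chen, Ulf Vargas, Keiko Baker, Selin Abara, Brigid Ivanov, Yael Yamada. Niamh Martin's chain of managers is Keiko Baker, Selin Abara, Brigid Ivanov, Yael Yamada. The first manager that appears in both chains is Keiko Baker.

Keiko Baker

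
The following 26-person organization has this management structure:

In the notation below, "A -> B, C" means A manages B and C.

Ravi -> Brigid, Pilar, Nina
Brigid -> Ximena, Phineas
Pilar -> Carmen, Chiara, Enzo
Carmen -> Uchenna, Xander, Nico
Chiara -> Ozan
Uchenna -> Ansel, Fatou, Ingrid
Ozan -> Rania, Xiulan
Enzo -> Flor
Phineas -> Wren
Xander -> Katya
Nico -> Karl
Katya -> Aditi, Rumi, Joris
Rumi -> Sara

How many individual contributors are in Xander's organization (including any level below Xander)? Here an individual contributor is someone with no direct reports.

3

The people in Xander's organization with no one reporting to them are Joris, Sara, Aditi. That is 3.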